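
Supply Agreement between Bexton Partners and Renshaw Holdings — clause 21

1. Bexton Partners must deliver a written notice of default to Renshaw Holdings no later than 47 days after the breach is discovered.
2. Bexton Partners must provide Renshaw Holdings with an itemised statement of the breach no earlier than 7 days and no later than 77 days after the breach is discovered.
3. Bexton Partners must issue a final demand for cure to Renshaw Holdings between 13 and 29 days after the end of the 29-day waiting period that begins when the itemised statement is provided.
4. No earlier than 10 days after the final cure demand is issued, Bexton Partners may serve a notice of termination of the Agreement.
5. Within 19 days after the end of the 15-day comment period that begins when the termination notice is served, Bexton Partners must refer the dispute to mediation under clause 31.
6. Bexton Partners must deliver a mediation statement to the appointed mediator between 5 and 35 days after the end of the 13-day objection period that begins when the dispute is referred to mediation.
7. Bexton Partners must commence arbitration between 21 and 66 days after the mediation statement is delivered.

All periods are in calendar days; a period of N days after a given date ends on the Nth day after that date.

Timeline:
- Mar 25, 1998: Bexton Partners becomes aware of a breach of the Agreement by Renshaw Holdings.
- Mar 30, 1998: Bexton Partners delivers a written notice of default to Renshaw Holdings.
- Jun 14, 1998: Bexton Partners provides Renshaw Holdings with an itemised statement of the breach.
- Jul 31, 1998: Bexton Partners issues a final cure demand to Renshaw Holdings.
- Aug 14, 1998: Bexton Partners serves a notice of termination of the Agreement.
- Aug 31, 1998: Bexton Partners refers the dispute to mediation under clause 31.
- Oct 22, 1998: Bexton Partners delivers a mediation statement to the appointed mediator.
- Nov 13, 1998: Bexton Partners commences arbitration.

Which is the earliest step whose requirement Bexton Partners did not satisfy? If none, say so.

Step 1: 47 days after Mar 25, 1998 (when the breach is discovered) is May 11, 1998; completed Mar 30, 1998, before the deadline.
Step 2: the window is 7–77 days after Mar 25, 1998 (when the breach is discovered), so Apr 1, 1998 through Jun 10, 1998; Jun 14, 1998 is 4 days past the end of the window.
No need to go further; step 2 was not satisfied.

Step 2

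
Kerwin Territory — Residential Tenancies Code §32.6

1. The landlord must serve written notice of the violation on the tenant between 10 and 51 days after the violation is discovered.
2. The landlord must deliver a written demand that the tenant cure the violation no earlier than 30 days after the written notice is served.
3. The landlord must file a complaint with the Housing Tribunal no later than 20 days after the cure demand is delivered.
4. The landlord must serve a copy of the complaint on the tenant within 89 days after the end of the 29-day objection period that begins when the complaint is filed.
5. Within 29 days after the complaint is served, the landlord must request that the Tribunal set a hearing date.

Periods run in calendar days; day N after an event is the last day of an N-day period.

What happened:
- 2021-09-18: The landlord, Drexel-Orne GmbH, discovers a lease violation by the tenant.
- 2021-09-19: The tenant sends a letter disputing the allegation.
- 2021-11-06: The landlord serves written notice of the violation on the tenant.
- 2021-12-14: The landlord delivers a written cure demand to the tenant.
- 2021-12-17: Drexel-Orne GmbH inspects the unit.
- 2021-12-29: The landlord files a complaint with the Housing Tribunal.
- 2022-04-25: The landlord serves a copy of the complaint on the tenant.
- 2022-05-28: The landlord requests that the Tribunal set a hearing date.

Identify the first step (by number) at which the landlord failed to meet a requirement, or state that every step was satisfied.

Step 5

Step 1 — 10 and 51 days from 2021-09-18 (when the violation is discovered) are 2021-09-28 and 2021-11-08 respectively; done 2021-11-06, which is between those dates.
Step 2 — must wait 30 days from 2021-11-06 (when the written notice is served), so not before 2021-12-06; done 2021-12-14, after the minimum wait.
Step 3 — counting 20 days from 2021-12-14 (when the cure demand is delivered) gives a deadline of 2022-01-03; completed 2021-12-29, before the deadline.
Step 4 — counting 89 days from 2022-01-27 (end of the 29-day objection period, which began when the complaint is filed on 2021-12-29) gives a deadline of 2022-04-26; done 2022-04-25 — timely.
Step 5 — counting 29 days from 2022-04-25 (when the complaint is served) gives a deadline of 2022-05-24; not done until 2022-05-28, 4 days after the deadline.
The procedure was therefore not followed at step 5.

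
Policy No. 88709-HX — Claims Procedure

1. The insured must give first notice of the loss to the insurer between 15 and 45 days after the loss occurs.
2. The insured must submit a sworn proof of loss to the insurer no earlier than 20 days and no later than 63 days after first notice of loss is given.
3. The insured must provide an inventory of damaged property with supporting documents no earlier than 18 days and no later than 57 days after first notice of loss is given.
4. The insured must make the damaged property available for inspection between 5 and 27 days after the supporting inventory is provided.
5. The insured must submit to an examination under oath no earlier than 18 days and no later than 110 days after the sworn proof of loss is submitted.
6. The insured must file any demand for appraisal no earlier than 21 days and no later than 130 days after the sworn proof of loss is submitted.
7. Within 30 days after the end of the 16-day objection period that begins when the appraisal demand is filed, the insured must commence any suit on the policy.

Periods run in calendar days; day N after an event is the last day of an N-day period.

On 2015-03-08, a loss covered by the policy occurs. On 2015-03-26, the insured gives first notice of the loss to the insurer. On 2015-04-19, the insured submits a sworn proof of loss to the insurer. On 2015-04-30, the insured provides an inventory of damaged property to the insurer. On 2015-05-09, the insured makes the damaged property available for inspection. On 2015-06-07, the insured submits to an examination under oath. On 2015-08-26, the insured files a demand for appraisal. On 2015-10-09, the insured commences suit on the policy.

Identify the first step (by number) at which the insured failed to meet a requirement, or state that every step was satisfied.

(1) the permitted window runs from 2015-03-08 + 15 = 2015-03-23 to 2015-03-08 + 45 = 2015-04-22; done 2015-03-26 — within the window.
(2) the permitted window runs from 2015-03-26 + 20 = 2015-04-15 to 2015-03-26 + 63 = 2015-05-28; done 2015-04-19, which is between those dates.
(3) the permitted window runs from 2015-03-26 + 18 = 2015-04-13 to 2015-03-26 + 57 = 2015-05-22; done 2015-04-30 — within the window.
(4) the permitted window runs from 2015-04-30 + 5 = 2015-05-05 to 2015-04-30 + 27 = 2015-05-27; 2015-05-09 falls inside that range.
(5) the permitted window runs from 2015-04-19 + 18 = 2015-05-07 to 2015-04-19 + 110 = 2015-08-07; 2015-06-07 falls inside that range.
(6) the permitted window runs from 2015-04-19 + 21 = 2015-05-10 to 2015-04-19 + 130 = 2015-08-27; done 2015-08-26 — within the window.
(7) due by 2015-09-11 + 30 days = 2015-10-11; completed 2015-10-09, before the deadline.

None — every step was satisfied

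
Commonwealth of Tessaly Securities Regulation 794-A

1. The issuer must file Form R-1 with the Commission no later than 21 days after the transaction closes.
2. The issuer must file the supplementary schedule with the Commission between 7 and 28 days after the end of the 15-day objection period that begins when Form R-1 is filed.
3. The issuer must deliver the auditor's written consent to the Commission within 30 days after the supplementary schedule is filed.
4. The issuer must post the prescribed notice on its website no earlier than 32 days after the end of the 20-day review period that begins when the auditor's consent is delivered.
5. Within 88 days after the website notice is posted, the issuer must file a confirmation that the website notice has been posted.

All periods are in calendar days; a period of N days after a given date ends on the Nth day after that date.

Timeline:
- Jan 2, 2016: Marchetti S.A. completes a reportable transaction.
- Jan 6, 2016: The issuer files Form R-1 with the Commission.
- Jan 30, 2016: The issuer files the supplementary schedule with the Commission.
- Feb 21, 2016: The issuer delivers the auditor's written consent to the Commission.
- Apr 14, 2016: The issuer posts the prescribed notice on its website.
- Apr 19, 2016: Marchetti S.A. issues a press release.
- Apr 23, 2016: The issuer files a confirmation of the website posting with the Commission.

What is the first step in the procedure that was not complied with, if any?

Step 1: 21 days after Jan 2, 2016 (when the transaction closes) is Jan 23, 2016; completed Jan 6, 2016, before the deadline.
Step 2: the window is 7–28 days after Jan 21, 2016 (end of the 15-day objection period, which began when Form R-1 is filed on Jan 6, 2016), so Jan 28, 2016 through Feb 18, 2016; done Jan 30, 2016 — within the window.
Step 3: 30 days after Jan 30, 2016 (when the supplementary schedule is filed) is Feb 29, 2016; Feb 21, 2016 is within that limit.
Step 4: the earliest permitted date is 32 days after Mar 12, 2016 (end of the 20-day review period, which began when the auditor's consent is delivered on Feb 21, 2016), i.e. Apr 13, 2016; Apr 14, 2016 is on or after that date.
Step 5: 88 days after Apr 14, 2016 (when the website notice is posted) is Jul 11, 2016; completed Apr 23, 2016, before the deadline.

None — every step was satisfied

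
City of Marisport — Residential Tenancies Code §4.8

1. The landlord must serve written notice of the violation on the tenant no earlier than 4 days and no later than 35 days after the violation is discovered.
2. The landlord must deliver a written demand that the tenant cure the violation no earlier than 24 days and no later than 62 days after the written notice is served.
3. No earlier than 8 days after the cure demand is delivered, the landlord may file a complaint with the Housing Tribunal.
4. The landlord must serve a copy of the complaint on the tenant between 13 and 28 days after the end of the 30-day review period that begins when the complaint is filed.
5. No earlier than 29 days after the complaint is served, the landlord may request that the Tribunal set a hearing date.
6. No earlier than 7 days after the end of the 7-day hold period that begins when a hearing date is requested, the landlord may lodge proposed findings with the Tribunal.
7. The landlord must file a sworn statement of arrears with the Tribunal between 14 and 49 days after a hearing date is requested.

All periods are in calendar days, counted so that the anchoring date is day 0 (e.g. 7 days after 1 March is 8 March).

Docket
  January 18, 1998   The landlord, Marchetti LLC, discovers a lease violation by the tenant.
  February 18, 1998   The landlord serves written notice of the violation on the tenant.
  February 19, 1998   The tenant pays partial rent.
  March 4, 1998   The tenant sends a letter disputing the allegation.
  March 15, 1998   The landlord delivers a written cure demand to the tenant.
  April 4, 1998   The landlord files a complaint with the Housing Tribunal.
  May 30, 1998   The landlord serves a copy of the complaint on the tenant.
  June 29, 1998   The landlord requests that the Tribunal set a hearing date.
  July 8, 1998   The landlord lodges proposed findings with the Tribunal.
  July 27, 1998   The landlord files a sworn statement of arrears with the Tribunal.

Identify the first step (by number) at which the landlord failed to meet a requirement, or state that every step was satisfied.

Step 1: the window is 4–35 days after January 18, 1998 (when the violation is discovered), so January 22, 1998 through February 22, 1998; February 18, 1998 falls inside that range.
Step 2: the window is 24–62 days after February 18, 1998 (when the written notice is served), so March 14, 1998 through April 21, 1998; March 15, 1998 falls inside that range.
Step 3: the earliest permitted date is 8 days after March 15, 1998 (when the cure demand is delivered), i.e. March 23, 1998; done April 4, 1998 — permitted.
Step 4: the window is 13–28 days after May 4, 1998 (end of the 30-day review period, which began when the complaint is filed on April 4, 1998), so May 17, 1998 through June 1, 1998; May 30, 1998 falls inside that range.
Step 5: the earliest permitted date is 29 days after May 30, 1998 (when the complaint is served), i.e. June 28, 1998; June 29, 1998 is on or after that date.
Step 6: the earliest permitted date is 7 days after July 6, 1998 (end of the 7-day hold period, which began when a hearing date is requested on June 29, 1998), i.e. July 13, 1998; acted on July 8, 1998, 5 days prematurely.
The procedure was therefore not followed at step 6.

Step 6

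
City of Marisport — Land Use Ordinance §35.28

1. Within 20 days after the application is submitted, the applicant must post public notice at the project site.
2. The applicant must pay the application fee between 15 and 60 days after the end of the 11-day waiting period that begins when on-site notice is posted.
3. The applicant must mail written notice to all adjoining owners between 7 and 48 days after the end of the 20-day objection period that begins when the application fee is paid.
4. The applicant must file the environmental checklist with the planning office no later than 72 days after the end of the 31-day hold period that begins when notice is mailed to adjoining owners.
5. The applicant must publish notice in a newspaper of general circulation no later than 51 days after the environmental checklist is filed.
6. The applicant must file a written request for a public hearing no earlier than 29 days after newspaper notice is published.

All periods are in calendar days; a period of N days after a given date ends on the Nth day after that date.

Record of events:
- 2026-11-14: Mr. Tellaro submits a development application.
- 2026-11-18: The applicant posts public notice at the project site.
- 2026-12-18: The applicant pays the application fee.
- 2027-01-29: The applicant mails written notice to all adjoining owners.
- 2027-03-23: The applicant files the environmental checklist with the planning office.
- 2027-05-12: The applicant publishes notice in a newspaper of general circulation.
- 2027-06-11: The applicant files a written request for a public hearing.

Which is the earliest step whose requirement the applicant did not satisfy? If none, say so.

Step 1: 20 days after 2026-11-14 (when the application is submitted) is 2026-12-04; 2026-11-18 is within that limit.
Step 2: the window is 15–60 days after 2026-11-29 (end of the 11-day waiting period, which began when on-site notice is posted on 2026-11-18), so 2026-12-14 through 2027-01-28; 2026-12-18 falls inside that range.
Step 3: the window is 7–48 days after 2027-01-07 (end of the 20-day objection period, which began when the application fee is paid on 2026-12-18), so 2027-01-14 through 2027-02-24; done 2027-01-29, which is between those dates.
Step 4: 72 days after 2027-03-01 (end of the 31-day hold period, which began when notice is mailed to adjoining owners on 2027-01-29) is 2027-05-12; done 2027-03-23 — timely.
Step 5: 51 days after 2027-03-23 (when the environmental checklist is filed) is 2027-05-13; 2027-05-12 is within that limit.
Step 6: the earliest permitted date is 29 days after 2027-05-12 (when newspaper notice is published), i.e. 2027-06-10; done 2027-06-11 — permitted.

None — every step was satisfied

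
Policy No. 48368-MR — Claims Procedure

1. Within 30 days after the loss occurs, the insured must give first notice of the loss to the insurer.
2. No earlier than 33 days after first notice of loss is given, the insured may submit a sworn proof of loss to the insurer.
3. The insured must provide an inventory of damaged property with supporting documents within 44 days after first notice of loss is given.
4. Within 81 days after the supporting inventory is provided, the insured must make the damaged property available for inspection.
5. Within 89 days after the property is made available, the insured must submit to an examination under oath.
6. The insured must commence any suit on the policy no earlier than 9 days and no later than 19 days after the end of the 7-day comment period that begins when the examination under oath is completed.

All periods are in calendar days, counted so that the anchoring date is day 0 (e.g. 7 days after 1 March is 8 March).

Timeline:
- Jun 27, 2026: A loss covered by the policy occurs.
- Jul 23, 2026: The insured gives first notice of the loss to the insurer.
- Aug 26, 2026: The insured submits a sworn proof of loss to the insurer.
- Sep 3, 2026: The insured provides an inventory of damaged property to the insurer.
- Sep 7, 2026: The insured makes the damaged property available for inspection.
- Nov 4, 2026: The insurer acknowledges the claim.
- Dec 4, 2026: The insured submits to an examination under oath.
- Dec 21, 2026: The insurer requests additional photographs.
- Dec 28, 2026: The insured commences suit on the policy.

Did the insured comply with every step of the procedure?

Yes

Step 1: 30 days after Jun 27, 2026 (when the loss occurs) is Jul 27, 2026; done Jul 23, 2026 — timely.
Step 2: the earliest permitted date is 33 days after Jul 23, 2026 (when first notice of loss is given), i.e. Aug 25, 2026; done Aug 26, 2026, after the minimum wait.
Step 3: 44 days after Jul 23, 2026 (when first notice of loss is given) is Sep 5, 2026; done Sep 3, 2026 — timely.
Step 4: 81 days after Sep 3, 2026 (when the supporting inventory is provided) is Nov 23, 2026; done Sep 7, 2026 — timely.
Step 5: 89 days after Sep 7, 2026 (when the property is made available) is Dec 5, 2026; completed Dec 4, 2026, before the deadline.
Step 6: the window is 9–19 days after Dec 11, 2026 (end of the 7-day comment period, which began when the examination under oath is completed on Dec 4, 2026), so Dec 20, 2026 through Dec 30, 2026; done Dec 28, 2026 — within the window.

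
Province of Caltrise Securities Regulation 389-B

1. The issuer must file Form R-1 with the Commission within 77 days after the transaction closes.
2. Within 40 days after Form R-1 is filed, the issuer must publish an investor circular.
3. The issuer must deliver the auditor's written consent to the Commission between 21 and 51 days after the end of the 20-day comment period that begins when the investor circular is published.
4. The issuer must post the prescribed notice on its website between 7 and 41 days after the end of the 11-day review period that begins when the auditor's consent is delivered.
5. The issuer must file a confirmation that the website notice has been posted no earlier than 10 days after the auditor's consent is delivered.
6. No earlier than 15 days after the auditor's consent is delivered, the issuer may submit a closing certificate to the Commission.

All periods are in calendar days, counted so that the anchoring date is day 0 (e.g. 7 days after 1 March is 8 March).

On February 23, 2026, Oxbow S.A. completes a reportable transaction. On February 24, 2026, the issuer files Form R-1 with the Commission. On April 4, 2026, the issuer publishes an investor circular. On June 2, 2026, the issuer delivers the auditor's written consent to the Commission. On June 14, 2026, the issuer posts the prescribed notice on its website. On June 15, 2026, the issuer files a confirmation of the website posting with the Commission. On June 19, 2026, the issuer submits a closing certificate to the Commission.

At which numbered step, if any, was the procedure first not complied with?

(1) due by February 23, 2026 + 77 days = May 11, 2026; February 24, 2026 is within that limit.
(2) due by February 24, 2026 + 40 days = April 5, 2026; completed April 4, 2026, before the deadline.
(3) the permitted window runs from April 24, 2026 + 21 = May 15, 2026 to April 24, 2026 + 51 = June 14, 2026; done June 2, 2026 — within the window.
(4) the permitted window runs from June 13, 2026 + 7 = June 20, 2026 to June 13, 2026 + 41 = July 24, 2026; June 14, 2026 is 6 days too early.
That is the first point of non-compliance.

Step 4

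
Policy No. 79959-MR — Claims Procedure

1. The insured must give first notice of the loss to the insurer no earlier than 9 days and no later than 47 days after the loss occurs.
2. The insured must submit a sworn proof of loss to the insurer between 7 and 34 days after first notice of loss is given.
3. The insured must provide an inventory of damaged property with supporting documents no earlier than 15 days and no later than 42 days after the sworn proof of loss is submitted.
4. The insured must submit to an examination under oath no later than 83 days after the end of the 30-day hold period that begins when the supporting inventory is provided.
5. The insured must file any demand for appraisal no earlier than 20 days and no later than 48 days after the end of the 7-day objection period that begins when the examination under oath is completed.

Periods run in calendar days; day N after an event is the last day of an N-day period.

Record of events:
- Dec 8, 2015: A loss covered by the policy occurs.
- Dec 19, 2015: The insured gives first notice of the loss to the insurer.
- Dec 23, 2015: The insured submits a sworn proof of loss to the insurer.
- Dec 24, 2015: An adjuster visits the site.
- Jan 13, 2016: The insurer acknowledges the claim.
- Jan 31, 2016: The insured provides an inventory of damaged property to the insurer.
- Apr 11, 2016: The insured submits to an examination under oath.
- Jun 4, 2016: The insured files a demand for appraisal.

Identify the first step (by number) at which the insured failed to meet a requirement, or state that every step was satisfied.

Step 2

Step 1 — 9 and 47 days from Dec 8, 2015 (when the loss occurs) are Dec 17, 2015 and Jan 24, 2016 respectively; done Dec 19, 2015, which is between those dates.
Step 2 — 7 and 34 days from Dec 19, 2015 (when first notice of loss is given) are Dec 26, 2015 and Jan 22, 2016 respectively; done Dec 23, 2015 — 3 days before the window opened.
The procedure was therefore not followed at step 2.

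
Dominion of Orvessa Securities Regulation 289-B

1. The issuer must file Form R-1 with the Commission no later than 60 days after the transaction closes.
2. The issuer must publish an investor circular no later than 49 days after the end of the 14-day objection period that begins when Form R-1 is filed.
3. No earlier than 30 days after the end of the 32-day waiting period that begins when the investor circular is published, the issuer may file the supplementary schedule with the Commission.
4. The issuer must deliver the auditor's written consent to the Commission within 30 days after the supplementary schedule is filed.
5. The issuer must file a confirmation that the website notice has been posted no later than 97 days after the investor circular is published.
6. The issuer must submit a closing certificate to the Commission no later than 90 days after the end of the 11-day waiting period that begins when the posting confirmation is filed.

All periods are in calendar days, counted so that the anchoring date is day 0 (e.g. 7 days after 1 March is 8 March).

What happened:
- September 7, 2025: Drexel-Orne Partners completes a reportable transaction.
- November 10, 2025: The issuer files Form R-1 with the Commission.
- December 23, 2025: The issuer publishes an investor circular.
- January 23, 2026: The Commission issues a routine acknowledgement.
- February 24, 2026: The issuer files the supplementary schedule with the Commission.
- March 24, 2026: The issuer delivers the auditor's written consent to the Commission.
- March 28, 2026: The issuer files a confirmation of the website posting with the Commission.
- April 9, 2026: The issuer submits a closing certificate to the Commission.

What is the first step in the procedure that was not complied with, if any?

Step 1

Step 1: 60 days after September 7, 2025 (when the transaction closes) is November 6, 2025; not done until November 10, 2025, 4 days after the deadline.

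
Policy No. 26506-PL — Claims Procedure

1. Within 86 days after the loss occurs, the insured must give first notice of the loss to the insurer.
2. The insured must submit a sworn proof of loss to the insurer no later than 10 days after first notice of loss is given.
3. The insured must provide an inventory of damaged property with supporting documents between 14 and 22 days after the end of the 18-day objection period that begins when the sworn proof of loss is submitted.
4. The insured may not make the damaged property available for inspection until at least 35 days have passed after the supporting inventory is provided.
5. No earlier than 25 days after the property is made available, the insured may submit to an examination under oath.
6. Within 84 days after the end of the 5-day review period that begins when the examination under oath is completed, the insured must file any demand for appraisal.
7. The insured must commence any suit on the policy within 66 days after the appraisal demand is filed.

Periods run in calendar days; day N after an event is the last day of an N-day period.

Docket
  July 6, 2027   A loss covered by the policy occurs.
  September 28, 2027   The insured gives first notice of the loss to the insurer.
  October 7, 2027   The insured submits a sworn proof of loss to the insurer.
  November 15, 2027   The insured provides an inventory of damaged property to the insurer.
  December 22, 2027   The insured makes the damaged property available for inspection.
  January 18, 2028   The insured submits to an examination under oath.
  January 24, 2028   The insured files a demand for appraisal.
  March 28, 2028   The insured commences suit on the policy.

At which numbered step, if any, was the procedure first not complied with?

None — every step was satisfied

Step 1: 86 days after July 6, 2027 (when the loss occurs) is September 30, 2027; September 28, 2027 is within that limit.
Step 2: 10 days after September 28, 2027 (when first notice of loss is given) is October 8, 2027; done October 7, 2027 — timely.
Step 3: the window is 14–22 days after October 25, 2027 (end of the 18-day objection period, which began when the sworn proof of loss is submitted on October 7, 2027), so November 8, 2027 through November 16, 2027; November 15, 2027 falls inside that range.
Step 4: the earliest permitted date is 35 days after November 15, 2027 (when the supporting inventory is provided), i.e. December 20, 2027; done December 22, 2027 — permitted.
Step 5: the earliest permitted date is 25 days after December 22, 2027 (when the property is made available), i.e. January 16, 2028; done January 18, 2028 — permitted.
Step 6: 84 days after January 23, 2028 (end of the 5-day review period, which began when the examination under oath is completed on January 18, 2028) is April 16, 2028; January 24, 2028 is within that limit.
Step 7: 66 days after January 24, 2028 (when the appraisal demand is filed) is March 30, 2028; done March 28, 2028 — timely.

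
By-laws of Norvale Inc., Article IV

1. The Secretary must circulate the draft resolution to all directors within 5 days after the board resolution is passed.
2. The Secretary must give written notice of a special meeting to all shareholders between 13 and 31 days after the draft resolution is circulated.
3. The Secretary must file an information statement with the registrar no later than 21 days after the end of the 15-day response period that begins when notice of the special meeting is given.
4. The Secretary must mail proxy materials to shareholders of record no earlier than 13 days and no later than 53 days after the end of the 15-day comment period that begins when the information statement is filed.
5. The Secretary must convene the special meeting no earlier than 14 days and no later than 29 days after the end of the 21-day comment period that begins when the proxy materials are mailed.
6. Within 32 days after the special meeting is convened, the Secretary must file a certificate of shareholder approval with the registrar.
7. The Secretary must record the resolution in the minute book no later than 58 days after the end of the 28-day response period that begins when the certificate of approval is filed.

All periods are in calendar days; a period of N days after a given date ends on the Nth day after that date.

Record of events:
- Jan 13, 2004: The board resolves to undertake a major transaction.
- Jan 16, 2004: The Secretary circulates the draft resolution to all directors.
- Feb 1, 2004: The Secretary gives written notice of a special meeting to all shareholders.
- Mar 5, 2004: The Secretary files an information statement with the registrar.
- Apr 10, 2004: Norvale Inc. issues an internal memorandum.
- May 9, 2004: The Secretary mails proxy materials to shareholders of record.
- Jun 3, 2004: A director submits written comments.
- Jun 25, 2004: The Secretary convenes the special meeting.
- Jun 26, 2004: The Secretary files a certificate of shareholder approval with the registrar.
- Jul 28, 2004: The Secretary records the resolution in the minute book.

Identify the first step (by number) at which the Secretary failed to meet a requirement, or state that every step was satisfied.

None — every step was satisfied

(1) due by Jan 13, 2004 + 5 days = Jan 18, 2004; Jan 16, 2004 is within that limit.
(2) the permitted window runs from Jan 16, 2004 + 13 = Jan 29, 2004 to Jan 16, 2004 + 31 = Feb 16, 2004; done Feb 1, 2004 — within the window.
(3) due by Feb 16, 2004 + 21 days = Mar 8, 2004; Mar 5, 2004 is within that limit.
(4) the permitted window runs from Mar 20, 2004 + 13 = Apr 2, 2004 to Mar 20, 2004 + 53 = May 12, 2004; done May 9, 2004 — within the window.
(5) the permitted window runs from May 30, 2004 + 14 = Jun 13, 2004 to May 30, 2004 + 29 = Jun 28, 2004; done Jun 25, 2004, which is between those dates.
(6) due by Jun 25, 2004 + 32 days = Jul 27, 2004; done Jun 26, 2004 — timely.
(7) due by Jul 24, 2004 + 58 days = Sep 20, 2004; completed Jul 28, 2004, before the deadline.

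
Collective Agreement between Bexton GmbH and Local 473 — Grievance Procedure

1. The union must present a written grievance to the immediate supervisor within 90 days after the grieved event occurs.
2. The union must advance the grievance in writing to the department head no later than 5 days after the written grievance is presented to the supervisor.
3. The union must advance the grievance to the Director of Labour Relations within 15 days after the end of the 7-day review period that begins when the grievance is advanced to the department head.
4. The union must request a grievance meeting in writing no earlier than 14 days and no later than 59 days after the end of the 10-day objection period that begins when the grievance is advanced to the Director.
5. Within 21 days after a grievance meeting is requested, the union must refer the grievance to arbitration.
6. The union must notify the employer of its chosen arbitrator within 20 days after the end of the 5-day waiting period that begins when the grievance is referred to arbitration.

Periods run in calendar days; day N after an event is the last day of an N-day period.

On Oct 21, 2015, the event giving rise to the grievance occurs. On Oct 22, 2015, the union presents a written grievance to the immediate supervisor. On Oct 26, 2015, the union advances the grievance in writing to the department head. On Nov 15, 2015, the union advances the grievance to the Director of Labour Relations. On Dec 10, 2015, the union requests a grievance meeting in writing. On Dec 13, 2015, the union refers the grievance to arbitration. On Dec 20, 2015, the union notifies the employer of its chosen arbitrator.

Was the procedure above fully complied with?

Step 1 — counting 90 days from Oct 21, 2015 (when the grieved event occurs) gives a deadline of Jan 19, 2016; done Oct 22, 2015 — timely.
Step 2 — counting 5 days from Oct 22, 2015 (when the written grievance is presented to the supervisor) gives a deadline of Oct 27, 2015; done Oct 26, 2015 — timely.
Step 3 — counting 15 days from Nov 2, 2015 (end of the 7-day review period, which began when the grievance is advanced to the department head on Oct 26, 2015) gives a deadline of Nov 17, 2015; completed Nov 15, 2015, before the deadline.
Step 4 — 14 and 59 days from Nov 25, 2015 (end of the 10-day objection period, which began when the grievance is advanced to the Director on Nov 15, 2015) are Dec 9, 2015 and Jan 23, 2016 respectively; done Dec 10, 2015 — within the window.
Step 5 — counting 21 days from Dec 10, 2015 (when a grievance meeting is requested) gives a deadline of Dec 31, 2015; completed Dec 13, 2015, before the deadline.
Step 6 — counting 20 days from Dec 18, 2015 (end of the 5-day waiting period, which began when the grievance is referred to arbitration on Dec 13, 2015) gives a deadline of Jan 7, 2016; Dec 20, 2015 is within that limit.

Yes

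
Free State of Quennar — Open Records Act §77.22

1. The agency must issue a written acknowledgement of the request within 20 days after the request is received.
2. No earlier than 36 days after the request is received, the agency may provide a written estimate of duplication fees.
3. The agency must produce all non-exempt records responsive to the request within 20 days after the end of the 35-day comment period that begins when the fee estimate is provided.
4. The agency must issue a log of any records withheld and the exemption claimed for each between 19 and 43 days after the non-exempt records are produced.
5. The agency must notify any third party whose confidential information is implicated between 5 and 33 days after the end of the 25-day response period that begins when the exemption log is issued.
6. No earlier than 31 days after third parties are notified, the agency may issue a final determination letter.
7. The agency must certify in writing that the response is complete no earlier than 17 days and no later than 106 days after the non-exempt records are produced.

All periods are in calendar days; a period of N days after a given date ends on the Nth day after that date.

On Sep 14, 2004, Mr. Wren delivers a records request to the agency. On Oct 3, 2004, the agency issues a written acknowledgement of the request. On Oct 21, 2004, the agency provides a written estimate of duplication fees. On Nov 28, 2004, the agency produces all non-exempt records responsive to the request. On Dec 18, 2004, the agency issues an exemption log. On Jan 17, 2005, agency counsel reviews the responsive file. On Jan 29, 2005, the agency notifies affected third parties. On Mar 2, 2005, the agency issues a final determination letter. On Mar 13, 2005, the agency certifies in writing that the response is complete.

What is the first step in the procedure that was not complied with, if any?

Step 1: 20 days after Sep 14, 2004 (when the request is received) is Oct 4, 2004; done Oct 3, 2004 — timely.
Step 2: the earliest permitted date is 36 days after Sep 14, 2004 (when the request is received), i.e. Oct 20, 2004; done Oct 21, 2004 — permitted.
Step 3: 20 days after Nov 25, 2004 (end of the 35-day comment period, which began when the fee estimate is provided on Oct 21, 2004) is Dec 15, 2004; completed Nov 28, 2004, before the deadline.
Step 4: the window is 19–43 days after Nov 28, 2004 (when the non-exempt records are produced), so Dec 17, 2004 through Jan 10, 2005; done Dec 18, 2004, which is between those dates.
Step 5: the window is 5–33 days after Jan 12, 2005 (end of the 25-day response period, which began when the exemption log is issued on Dec 18, 2004), so Jan 17, 2005 through Feb 14, 2005; done Jan 29, 2005, which is between those dates.
Step 6: the earliest permitted date is 31 days after Jan 29, 2005 (when third parties are notified), i.e. Mar 1, 2005; done Mar 2, 2005 — permitted.
Step 7: the window is 17–106 days after Nov 28, 2004 (when the non-exempt records are produced), so Dec 15, 2004 through Mar 14, 2005; done Mar 13, 2005 — within the window.

None — every step was satisfied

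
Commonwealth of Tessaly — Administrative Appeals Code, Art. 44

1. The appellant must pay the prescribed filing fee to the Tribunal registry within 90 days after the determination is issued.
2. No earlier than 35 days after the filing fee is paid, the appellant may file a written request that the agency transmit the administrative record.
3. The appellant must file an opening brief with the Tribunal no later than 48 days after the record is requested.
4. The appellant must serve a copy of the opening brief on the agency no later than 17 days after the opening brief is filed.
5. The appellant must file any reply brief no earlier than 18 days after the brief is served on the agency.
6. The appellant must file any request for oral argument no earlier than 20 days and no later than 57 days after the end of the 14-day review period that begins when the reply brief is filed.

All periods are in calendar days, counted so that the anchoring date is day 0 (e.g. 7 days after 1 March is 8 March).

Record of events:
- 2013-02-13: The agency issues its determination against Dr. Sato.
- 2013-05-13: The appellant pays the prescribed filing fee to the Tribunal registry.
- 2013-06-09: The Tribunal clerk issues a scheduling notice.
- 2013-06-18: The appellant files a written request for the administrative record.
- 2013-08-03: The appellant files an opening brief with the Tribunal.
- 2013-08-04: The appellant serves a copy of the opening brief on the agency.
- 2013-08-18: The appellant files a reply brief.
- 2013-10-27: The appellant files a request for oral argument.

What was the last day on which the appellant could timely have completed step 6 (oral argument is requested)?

2013-10-28

The reply brief is filed on 2013-08-18; the 14-day review period therefore ends 2013-09-01, and step 6 runs from that date. The window is 20–57 days after 2013-09-01; it closes on 2013-10-28.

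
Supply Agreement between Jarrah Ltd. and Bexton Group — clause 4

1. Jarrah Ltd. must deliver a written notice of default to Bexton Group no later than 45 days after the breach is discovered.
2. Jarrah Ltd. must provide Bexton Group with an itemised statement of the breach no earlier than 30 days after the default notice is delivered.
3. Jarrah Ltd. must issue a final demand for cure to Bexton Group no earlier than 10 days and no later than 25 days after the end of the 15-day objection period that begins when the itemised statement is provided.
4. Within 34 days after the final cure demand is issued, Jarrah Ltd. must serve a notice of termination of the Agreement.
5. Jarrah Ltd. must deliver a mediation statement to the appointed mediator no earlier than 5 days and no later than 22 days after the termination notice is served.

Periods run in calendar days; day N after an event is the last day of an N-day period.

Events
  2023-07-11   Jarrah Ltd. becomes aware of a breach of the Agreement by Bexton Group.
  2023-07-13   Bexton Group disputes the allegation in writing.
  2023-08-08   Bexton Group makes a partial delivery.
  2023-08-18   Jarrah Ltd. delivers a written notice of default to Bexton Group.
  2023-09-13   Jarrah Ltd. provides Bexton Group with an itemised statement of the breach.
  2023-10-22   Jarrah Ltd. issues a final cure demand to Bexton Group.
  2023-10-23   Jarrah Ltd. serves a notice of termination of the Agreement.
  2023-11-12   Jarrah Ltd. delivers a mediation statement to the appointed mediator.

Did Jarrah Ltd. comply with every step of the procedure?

No

Step 1 — counting 45 days from 2023-07-11 (when the breach is discovered) gives a deadline of 2023-08-25; done 2023-08-18 — timely.
Step 2 — must wait 30 days from 2023-08-18 (when the default notice is delivered), so not before 2023-09-17; done 2023-09-13 — 4 days too early.
That is the first point of non-compliance.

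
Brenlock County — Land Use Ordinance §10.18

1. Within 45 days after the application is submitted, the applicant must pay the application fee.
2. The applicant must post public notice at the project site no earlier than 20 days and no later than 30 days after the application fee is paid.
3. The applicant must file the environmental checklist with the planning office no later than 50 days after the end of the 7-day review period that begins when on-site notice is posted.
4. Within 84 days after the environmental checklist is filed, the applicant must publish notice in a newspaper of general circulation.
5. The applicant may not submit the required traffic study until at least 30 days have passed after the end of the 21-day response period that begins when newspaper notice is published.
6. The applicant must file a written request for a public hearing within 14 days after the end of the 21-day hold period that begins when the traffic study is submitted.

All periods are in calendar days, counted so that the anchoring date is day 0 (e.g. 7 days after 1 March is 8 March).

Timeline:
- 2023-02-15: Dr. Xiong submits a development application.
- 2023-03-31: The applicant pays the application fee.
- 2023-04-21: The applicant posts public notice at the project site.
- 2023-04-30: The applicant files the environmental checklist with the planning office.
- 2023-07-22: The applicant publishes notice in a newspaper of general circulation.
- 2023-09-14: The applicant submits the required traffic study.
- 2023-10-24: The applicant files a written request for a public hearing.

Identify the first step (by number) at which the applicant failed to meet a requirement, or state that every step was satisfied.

Step 6

Step 1: 45 days after 2023-02-15 (when the application is submitted) is 2023-04-01; done 2023-03-31 — timely.
Step 2: the window is 20–30 days after 2023-03-31 (when the application fee is paid), so 2023-04-20 through 2023-04-30; done 2023-04-21 — within the window.
Step 3: 50 days after 2023-04-28 (end of the 7-day review period, which began when on-site notice is posted on 2023-04-21) is 2023-06-17; done 2023-04-30 — timely.
Step 4: 84 days after 2023-04-30 (when the environmental checklist is filed) is 2023-07-23; completed 2023-07-22, before the deadline.
Step 5: the earliest permitted date is 30 days after 2023-08-12 (end of the 21-day response period, which began when newspaper notice is published on 2023-07-22), i.e. 2023-09-11; done 2023-09-14 — permitted.
Step 6: 14 days after 2023-10-05 (end of the 21-day hold period, which began when the traffic study is submitted on 2023-09-14) is 2023-10-19; not done until 2023-10-24, 5 days after the deadline.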